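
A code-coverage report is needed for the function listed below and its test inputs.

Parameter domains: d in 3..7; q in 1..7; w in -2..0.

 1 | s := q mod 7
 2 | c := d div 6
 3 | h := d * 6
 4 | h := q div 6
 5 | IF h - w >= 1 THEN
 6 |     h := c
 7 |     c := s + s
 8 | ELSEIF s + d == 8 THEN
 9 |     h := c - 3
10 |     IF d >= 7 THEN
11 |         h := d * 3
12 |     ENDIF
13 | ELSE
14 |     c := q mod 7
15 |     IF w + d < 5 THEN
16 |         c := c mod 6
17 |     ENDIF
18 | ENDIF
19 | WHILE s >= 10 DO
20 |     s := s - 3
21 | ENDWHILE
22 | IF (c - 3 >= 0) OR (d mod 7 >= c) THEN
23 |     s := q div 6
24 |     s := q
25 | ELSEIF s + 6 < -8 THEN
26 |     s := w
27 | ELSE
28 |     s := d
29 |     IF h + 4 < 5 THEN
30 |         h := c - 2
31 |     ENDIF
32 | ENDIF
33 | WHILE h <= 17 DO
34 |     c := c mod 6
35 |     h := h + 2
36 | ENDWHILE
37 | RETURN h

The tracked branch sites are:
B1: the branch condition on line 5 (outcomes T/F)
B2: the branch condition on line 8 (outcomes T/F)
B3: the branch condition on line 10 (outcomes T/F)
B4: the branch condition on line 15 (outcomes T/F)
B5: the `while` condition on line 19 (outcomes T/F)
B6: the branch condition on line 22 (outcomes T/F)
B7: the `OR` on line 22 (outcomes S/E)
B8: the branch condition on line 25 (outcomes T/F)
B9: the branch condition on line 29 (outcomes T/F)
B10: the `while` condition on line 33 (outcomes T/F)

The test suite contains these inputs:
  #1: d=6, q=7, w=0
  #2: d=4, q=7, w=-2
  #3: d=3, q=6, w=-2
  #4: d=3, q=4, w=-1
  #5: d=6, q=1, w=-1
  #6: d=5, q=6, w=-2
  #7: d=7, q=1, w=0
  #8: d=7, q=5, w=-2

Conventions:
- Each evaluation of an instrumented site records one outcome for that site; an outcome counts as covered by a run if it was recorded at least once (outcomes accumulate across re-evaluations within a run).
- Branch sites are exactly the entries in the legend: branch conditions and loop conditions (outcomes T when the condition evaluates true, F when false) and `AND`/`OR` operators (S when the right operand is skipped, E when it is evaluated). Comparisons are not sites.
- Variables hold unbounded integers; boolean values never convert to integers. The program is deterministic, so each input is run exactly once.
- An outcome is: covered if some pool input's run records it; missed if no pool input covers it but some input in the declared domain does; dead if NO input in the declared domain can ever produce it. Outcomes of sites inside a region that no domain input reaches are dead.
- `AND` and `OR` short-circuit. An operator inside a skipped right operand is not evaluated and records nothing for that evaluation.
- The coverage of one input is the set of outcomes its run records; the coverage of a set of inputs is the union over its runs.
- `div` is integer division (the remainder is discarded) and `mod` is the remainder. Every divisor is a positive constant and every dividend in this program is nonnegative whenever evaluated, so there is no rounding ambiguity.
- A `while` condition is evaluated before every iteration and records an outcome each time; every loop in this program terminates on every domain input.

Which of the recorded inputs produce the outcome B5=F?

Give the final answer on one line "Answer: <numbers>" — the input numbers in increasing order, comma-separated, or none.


input #1 (d=6, q=7, w=0): hits B5=F
input #2 (d=4, q=7, w=-2): hits B5=F
input #3 (d=3, q=6, w=-2): hits B5=F
input #4 (d=3, q=4, w=-1): hits B5=F
input #5 (d=6, q=1, w=-1): hits B5=F
input #6 (d=5, q=6, w=-2): hits B5=F
input #7 (d=7, q=1, w=0): hits B5=F
input #8 (d=7, q=5, w=-2): hits B5=F
Answer: 1, 2, 3, 4, 5, 6, 7, 8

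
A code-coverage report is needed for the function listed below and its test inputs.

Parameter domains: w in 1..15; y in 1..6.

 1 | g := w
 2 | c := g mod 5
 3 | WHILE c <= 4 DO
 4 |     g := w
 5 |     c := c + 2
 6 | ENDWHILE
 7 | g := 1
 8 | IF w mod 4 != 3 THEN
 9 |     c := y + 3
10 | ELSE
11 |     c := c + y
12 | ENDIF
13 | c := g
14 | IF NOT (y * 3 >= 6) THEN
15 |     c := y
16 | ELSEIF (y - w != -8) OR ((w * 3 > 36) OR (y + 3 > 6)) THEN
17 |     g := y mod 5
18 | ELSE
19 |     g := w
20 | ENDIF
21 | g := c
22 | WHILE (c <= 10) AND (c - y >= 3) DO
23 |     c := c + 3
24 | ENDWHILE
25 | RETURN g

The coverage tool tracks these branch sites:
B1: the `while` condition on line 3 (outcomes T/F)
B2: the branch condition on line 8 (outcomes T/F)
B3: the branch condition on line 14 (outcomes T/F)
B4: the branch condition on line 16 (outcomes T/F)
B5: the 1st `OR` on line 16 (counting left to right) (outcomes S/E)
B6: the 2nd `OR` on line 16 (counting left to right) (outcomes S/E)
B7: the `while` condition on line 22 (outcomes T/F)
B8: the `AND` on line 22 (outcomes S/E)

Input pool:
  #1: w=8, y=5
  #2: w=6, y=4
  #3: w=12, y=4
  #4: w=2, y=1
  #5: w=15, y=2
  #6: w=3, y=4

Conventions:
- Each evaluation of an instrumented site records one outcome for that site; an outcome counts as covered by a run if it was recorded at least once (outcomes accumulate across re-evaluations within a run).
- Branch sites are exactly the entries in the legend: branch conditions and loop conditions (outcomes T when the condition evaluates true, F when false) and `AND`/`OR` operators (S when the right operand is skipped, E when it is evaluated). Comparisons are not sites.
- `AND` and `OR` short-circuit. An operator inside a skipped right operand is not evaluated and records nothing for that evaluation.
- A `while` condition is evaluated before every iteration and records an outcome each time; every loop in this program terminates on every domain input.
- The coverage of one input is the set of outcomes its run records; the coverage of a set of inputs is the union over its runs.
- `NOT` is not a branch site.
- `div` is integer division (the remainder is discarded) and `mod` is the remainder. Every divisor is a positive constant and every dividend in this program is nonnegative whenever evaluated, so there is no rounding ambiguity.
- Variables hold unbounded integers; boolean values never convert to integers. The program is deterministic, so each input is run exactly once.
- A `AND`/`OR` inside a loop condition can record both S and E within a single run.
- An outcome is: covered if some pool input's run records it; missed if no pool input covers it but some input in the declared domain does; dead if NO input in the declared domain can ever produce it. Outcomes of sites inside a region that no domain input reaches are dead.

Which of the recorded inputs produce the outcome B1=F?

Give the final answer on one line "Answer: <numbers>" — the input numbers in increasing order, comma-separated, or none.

input #1 (w=8, y=5): produces B1=F
input #2 (w=6, y=4): produces B1=F
input #3 (w=12, y=4): produces B1=F
input #4 (w=2, y=1): produces B1=F
input #5 (w=15, y=2): produces B1=F
input #6 (w=3, y=4): produces B1=F

Answer: 1, 2, 3, 4, 5, 6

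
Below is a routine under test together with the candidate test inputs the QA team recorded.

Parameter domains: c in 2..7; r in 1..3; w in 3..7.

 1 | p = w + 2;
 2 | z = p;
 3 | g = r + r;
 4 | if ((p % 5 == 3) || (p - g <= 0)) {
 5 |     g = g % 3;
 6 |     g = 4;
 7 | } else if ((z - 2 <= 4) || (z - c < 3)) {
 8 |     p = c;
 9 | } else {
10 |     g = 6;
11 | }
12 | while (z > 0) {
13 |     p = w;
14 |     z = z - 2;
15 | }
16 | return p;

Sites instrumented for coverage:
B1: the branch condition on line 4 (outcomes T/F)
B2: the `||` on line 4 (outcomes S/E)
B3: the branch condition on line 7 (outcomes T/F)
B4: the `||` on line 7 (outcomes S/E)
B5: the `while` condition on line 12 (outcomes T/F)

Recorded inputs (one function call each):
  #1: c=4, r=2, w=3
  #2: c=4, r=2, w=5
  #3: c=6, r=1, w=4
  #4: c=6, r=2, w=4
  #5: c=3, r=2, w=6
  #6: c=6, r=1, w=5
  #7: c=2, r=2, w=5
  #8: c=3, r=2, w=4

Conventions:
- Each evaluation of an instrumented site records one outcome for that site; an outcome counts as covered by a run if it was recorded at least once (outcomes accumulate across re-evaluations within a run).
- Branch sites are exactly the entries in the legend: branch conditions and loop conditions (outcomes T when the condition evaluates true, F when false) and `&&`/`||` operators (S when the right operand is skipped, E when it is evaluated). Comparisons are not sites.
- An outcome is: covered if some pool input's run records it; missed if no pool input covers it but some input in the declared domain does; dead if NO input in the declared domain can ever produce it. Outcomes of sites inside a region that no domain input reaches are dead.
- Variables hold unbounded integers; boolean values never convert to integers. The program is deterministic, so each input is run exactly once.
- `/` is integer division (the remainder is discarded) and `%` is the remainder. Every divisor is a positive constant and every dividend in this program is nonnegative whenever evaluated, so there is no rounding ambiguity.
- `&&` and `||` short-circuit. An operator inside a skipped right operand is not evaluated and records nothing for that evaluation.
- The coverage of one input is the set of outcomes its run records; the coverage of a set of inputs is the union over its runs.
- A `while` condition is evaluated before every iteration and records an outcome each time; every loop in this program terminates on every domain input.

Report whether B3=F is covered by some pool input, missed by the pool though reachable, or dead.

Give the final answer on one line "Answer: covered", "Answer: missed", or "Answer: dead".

B3=F is recorded by pool input(s) 2, 7 -> covered

Answer: covered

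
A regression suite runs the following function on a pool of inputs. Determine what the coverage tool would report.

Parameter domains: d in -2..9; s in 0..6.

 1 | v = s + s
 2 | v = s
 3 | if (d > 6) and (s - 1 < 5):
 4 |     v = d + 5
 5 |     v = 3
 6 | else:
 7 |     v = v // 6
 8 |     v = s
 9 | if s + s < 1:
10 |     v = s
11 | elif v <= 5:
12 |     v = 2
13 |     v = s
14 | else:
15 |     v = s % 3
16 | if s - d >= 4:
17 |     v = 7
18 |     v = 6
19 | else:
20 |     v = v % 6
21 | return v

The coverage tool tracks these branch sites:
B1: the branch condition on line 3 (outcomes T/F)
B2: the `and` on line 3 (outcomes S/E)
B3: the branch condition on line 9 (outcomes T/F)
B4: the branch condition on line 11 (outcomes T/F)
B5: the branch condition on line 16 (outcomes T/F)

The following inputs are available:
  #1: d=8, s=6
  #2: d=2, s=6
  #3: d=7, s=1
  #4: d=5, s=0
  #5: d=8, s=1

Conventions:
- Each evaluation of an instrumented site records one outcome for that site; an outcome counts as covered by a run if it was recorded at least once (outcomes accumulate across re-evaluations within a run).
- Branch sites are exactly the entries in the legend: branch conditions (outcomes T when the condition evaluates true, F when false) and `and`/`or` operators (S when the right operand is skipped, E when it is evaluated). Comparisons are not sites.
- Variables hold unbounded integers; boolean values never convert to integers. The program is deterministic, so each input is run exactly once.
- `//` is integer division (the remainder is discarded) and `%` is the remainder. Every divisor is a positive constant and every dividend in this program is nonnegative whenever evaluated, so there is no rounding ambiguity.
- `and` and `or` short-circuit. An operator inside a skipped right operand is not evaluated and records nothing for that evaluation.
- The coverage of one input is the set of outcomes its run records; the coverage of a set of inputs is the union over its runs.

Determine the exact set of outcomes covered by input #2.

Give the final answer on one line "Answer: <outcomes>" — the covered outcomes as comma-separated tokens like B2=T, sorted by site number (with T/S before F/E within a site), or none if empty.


Event log for input #2 (d=2, s=6):
  B2->S, B1->F, B3->F, B4->F, B5->T
as a set, this run covers: B1=F, B2=S, B3=F, B4=F, B5=T
Answer: B1=F, B2=S, B3=F, B4=F, B5=T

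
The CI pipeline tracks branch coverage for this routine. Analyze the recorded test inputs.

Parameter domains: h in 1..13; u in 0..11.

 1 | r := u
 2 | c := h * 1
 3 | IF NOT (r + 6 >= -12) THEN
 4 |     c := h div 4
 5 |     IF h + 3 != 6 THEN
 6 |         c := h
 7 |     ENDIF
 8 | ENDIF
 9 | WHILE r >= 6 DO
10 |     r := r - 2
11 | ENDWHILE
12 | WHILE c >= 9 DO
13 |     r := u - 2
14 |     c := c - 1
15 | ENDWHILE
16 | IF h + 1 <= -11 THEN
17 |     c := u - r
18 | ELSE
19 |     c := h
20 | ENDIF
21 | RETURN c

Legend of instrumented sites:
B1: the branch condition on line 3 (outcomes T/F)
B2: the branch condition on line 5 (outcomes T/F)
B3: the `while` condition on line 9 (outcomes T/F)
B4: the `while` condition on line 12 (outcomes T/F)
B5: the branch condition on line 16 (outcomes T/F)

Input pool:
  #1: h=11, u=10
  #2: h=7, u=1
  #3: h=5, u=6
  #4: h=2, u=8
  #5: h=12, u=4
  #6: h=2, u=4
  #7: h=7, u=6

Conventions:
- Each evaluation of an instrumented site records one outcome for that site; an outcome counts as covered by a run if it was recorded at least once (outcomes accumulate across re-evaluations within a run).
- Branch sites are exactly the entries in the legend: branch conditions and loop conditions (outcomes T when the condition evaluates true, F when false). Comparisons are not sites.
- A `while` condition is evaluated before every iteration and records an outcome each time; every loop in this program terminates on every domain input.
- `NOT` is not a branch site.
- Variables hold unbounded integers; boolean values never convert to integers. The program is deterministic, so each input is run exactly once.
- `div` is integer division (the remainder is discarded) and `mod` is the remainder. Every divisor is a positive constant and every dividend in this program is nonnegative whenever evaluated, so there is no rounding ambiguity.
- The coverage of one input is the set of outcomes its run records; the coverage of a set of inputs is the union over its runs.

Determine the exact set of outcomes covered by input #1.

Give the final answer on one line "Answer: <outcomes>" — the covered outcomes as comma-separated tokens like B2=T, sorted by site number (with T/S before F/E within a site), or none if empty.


Running input #1 (h=11, u=10), event by event:
  B1->F, B3->T, B3->T, B3->T, B3->F, B4->T, B4->T, B4->T, B4->F, B5->F
as a set, this run covers: B1=F, B3=T, B3=F, B4=T, B4=F, B5=F
Answer: B1=F, B3=T, B3=F, B4=T, B4=F, B5=F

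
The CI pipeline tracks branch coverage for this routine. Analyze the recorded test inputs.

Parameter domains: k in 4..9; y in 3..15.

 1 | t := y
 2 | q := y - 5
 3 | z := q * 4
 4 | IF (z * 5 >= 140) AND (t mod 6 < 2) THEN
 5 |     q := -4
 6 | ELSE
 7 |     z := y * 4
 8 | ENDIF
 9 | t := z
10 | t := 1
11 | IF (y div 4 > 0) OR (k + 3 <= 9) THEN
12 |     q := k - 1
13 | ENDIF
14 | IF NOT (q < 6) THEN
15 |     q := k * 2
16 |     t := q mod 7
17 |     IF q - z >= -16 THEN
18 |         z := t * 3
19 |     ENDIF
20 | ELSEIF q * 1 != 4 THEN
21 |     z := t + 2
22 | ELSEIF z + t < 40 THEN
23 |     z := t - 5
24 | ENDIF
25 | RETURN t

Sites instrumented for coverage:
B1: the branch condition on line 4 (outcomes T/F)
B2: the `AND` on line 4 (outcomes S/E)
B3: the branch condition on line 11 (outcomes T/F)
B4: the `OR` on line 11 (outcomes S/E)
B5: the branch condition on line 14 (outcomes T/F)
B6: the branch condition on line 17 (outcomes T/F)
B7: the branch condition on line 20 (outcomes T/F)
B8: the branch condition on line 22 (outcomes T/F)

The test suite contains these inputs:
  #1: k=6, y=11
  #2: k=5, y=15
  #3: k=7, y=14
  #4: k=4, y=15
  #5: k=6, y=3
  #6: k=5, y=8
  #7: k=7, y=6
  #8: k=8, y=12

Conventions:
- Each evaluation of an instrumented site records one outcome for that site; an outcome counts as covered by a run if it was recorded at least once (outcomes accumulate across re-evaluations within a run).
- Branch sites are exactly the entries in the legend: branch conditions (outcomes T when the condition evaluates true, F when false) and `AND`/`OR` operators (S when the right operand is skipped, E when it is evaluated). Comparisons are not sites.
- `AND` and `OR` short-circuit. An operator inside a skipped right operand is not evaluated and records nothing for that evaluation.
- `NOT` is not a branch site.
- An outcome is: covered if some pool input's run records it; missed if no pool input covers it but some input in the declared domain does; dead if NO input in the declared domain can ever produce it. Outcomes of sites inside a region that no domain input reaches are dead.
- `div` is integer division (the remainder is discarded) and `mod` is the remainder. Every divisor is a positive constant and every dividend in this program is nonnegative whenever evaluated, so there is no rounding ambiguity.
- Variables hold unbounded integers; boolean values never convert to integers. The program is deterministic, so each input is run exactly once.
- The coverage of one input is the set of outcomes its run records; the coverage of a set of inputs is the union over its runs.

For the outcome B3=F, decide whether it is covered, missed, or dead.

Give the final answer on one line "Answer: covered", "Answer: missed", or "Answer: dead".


no pool input records B3=F
but domain input (k=7, y=3) does record it -> reachable, so missed
Answer: missed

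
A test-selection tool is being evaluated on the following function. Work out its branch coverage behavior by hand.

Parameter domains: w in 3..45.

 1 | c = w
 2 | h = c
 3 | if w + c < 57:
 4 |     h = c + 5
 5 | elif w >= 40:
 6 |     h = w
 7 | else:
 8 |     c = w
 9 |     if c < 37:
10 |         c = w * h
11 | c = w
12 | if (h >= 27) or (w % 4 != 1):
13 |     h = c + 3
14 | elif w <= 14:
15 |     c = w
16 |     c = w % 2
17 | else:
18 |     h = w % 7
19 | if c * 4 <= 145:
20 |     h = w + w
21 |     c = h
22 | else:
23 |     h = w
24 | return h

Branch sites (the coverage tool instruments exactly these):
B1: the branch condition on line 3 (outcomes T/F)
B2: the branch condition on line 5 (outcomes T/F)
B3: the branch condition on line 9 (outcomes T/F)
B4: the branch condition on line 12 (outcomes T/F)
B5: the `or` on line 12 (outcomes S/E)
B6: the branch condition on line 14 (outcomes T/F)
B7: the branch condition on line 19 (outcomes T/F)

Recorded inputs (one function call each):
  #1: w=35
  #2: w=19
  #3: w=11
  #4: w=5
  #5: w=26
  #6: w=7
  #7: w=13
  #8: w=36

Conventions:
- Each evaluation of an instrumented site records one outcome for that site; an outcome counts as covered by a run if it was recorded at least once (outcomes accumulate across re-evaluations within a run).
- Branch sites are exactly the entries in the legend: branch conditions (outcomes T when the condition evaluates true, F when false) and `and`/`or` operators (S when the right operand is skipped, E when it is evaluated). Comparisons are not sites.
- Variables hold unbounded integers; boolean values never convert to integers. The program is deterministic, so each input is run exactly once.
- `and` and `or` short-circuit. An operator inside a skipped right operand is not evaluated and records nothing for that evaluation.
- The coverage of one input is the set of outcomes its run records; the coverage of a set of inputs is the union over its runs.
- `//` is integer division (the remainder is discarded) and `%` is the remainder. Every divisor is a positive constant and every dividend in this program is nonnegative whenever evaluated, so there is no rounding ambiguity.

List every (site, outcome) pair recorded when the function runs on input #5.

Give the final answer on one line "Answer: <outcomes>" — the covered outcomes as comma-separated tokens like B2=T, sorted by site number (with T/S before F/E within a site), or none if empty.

Event log for input #5 (w=26):
  B1->T, B5->S, B4->T, B7->T
collecting distinct outcomes: B1=T, B4=T, B5=S, B7=T

Answer: B1=T, B4=T, B5=S, B7=T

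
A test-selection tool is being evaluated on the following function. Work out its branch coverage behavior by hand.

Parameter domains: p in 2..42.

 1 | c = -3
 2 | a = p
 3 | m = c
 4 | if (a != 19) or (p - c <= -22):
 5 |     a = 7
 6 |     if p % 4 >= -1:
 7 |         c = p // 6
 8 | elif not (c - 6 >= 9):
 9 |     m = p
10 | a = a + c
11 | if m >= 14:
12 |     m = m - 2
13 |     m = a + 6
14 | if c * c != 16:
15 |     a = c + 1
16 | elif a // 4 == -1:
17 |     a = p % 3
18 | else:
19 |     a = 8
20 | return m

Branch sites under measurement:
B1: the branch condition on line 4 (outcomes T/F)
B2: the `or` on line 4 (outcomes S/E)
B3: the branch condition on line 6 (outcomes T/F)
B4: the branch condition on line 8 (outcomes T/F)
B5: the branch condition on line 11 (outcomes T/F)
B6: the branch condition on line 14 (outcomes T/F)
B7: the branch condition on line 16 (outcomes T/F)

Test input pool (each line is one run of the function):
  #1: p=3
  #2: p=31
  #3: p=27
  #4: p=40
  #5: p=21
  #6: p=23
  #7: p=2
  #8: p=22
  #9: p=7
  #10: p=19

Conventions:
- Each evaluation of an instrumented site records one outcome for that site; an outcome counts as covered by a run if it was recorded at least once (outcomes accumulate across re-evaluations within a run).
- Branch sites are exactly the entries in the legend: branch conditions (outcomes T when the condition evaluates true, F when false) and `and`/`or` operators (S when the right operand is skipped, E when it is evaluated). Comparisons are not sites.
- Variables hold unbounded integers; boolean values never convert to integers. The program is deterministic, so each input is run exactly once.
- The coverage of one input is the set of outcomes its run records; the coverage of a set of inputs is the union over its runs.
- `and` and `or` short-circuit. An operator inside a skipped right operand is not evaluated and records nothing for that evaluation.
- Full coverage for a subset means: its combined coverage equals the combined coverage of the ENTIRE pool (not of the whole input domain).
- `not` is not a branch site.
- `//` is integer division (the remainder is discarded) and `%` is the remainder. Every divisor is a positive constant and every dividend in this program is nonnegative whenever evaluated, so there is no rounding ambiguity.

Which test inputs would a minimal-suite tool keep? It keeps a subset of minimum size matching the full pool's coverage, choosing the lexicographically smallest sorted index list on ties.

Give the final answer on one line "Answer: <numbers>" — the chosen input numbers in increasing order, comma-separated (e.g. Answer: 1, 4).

#1 (p=3) -> covered: B1=T, B2=S, B3=T, B5=F, B6=T
#2 (p=31) -> covered: B1=T, B2=S, B3=T, B5=F, B6=T
#3 (p=27) -> covered: B1=T, B2=S, B3=T, B5=F, B6=F, B7=F
#4 (p=40) -> covered: B1=T, B2=S, B3=T, B5=F, B6=T
#5 (p=21) -> covered: B1=T, B2=S, B3=T, B5=F, B6=T
#6 (p=23) -> covered: B1=T, B2=S, B3=T, B5=F, B6=T
#7 (p=2) -> covered: B1=T, B2=S, B3=T, B5=F, B6=T
#8 (p=22) -> covered: B1=T, B2=S, B3=T, B5=F, B6=T
#9 (p=7) -> covered: B1=T, B2=S, B3=T, B5=F, B6=T
#10 (p=19) -> covered: B1=F, B2=E, B4=T, B5=T, B6=T
union over all inputs: B1=T, B1=F, B2=S, B2=E, B3=T, B4=T, B5=T, B5=F, B6=T, B6=F, B7=F (11 outcomes)
every size-1 subset falls short of the 11 outcomes (best: 6/11)
the canonical winner is {3, 10}: size 2, full 11-outcome coverage, earliest index list among size-2 covers

Answer: 3, 10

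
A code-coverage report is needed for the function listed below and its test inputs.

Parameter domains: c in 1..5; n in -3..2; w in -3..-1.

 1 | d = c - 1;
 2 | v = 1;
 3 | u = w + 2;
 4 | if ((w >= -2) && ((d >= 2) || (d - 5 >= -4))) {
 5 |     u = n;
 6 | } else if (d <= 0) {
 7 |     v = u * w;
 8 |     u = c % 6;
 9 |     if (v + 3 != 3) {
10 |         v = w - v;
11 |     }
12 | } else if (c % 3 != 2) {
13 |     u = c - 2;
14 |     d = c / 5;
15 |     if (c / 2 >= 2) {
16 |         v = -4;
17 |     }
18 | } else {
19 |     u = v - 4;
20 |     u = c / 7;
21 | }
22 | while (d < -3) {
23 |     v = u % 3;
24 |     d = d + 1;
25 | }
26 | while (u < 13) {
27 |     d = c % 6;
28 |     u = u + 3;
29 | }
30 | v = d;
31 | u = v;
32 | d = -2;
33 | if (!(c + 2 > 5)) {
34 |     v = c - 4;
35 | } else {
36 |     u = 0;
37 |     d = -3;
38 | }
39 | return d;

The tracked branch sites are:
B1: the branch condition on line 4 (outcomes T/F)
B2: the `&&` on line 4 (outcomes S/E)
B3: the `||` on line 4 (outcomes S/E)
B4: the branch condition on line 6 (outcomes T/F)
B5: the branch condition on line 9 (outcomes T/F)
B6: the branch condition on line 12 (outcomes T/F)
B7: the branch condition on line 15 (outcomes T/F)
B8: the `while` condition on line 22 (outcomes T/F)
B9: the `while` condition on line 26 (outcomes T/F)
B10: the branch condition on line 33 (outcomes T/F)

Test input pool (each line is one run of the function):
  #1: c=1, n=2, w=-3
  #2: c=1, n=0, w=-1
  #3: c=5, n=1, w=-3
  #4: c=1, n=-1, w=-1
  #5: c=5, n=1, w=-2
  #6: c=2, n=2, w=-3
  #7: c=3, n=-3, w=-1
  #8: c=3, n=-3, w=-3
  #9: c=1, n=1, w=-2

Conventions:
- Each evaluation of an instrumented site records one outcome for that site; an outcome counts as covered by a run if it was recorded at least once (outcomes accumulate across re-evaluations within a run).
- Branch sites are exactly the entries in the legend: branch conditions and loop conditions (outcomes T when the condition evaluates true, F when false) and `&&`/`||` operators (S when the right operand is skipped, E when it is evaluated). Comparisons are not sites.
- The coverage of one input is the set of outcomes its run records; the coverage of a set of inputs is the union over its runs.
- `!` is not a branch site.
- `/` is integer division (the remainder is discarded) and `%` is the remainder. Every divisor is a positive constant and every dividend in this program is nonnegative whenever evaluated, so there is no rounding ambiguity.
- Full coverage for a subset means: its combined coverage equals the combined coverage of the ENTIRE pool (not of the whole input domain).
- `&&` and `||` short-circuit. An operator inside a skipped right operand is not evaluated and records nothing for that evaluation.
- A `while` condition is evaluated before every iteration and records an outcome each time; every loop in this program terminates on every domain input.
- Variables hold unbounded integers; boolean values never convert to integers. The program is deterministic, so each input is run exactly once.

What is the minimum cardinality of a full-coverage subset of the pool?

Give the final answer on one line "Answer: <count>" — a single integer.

input #1 (c=1, n=2, w=-3): events B2->S, B1->F, B4->T, B5->T, B8->F, B9->T, B9->T, B9->T, B9->T, B9->F, B10->T; covers B1=F, B2=S, B4=T, B5=T, B8=F, B9=T, B9=F, B10=T
input #2 (c=1, n=0, w=-1): events B2->E, B3->E, B1->F, B4->T, B5->T, B8->F, B9->T, B9->T, B9->T, B9->T, B9->F, B10->T; covers B1=F, B2=E, B3=E, B4=T, B5=T, B8=F, B9=T, B9=F, B10=T
input #3 (c=5, n=1, w=-3): events B2->S, B1->F, B4->F, B6->F, B8->F, B9->T, B9->T, B9->T, B9->T, B9->T, B9->F, B10->F; covers B1=F, B2=S, B4=F, B6=F, B8=F, B9=T, B9=F, B10=F
input #4 (c=1, n=-1, w=-1): events B2->E, B3->E, B1->F, B4->T, B5->T, B8->F, B9->T, B9->T, B9->T, B9->T, B9->F, B10->T; covers B1=F, B2=E, B3=E, B4=T, B5=T, B8=F, B9=T, B9=F, B10=T
input #5 (c=5, n=1, w=-2): events B2->E, B3->S, B1->T, B8->F, B9->T, B9->T, B9->T, B9->T, B9->F, B10->F; covers B1=T, B2=E, B3=S, B8=F, B9=T, B9=F, B10=F
input #6 (c=2, n=2, w=-3): events B2->S, B1->F, B4->F, B6->F, B8->F, B9->T, B9->T, B9->T, B9->T, B9->T, B9->F, B10->T; covers B1=F, B2=S, B4=F, B6=F, B8=F, B9=T, B9=F, B10=T
input #7 (c=3, n=-3, w=-1): events B2->E, B3->S, B1->T, B8->F, B9->T, B9->T, B9->T, B9->T, B9->T, B9->T, B9->F, B10->T; covers B1=T, B2=E, B3=S, B8=F, B9=T, B9=F, B10=T
input #8 (c=3, n=-3, w=-3): events B2->S, B1->F, B4->F, B6->T, B7->F, B8->F, B9->T, B9->T, B9->T, B9->T, B9->F, B10->T; covers B1=F, B2=S, B4=F, B6=T, B7=F, B8=F, B9=T, B9=F, B10=T
input #9 (c=1, n=1, w=-2): events B2->E, B3->E, B1->F, B4->T, B5->F, B8->F, B9->T, B9->T, B9->T, B9->T, B9->F, B10->T; covers B1=F, B2=E, B3=E, B4=T, B5=F, B8=F, B9=T, B9=F, B10=T
union over all inputs: B1=T, B1=F, B2=S, B2=E, B3=S, B3=E, B4=T, B4=F, B5=T, B5=F, B6=T, B6=F, B7=F, B8=F, B9=T, B9=F, B10=T, B10=F (18 outcomes)
size 1 is not enough: best union over all size-1 subsets is 9/18
size 2 is not enough: best union over all size-2 subsets is 13/18
size 3 is not enough: best union over all size-3 subsets is 16/18
size 4 is not enough: best union over all size-4 subsets is 17/18
size 5: inputs {1, 3, 5, 8, 9} cover all 18 outcomes, and no lexicographically smaller subset of this size does

Answer: 5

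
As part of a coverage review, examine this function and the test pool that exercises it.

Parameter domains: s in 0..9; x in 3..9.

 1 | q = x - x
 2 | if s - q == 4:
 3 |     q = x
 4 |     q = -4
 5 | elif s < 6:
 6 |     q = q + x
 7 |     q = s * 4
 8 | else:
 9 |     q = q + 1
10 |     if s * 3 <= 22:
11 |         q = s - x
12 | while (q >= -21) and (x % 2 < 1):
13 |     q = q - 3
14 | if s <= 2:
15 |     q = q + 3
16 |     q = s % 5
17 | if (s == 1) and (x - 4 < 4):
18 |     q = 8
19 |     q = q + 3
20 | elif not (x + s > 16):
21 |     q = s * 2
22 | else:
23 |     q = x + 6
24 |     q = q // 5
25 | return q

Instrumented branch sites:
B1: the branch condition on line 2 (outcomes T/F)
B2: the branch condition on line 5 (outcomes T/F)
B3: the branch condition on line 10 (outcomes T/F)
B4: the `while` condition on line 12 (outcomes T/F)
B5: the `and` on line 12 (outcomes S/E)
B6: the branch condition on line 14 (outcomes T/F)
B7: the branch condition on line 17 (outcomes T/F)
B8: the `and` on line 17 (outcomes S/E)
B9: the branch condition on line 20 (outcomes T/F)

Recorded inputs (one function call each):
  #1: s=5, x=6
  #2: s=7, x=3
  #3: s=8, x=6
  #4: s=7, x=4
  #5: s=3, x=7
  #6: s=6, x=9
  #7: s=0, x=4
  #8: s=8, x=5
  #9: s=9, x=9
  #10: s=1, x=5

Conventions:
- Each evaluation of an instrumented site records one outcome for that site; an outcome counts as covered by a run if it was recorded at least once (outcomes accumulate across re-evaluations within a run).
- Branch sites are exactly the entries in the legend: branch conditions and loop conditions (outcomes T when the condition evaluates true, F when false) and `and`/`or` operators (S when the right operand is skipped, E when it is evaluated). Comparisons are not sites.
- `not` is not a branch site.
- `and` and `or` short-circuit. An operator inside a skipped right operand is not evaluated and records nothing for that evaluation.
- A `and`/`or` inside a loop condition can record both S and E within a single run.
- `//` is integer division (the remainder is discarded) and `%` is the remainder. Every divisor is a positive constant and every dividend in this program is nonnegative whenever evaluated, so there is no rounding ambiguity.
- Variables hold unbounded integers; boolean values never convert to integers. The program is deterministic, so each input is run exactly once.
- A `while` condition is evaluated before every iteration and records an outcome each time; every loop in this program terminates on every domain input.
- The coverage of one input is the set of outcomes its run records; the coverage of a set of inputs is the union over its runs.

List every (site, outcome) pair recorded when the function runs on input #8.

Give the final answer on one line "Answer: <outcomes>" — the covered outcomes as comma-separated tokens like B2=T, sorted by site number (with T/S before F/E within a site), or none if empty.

Running input #8 (s=8, x=5), event by event:
  B1->F, B2->F, B3->F, B5->E, B4->F, B6->F, B8->S, B7->F, B9->T
as a set, this run covers: B1=F, B2=F, B3=F, B4=F, B5=E, B6=F, B7=F, B8=S, B9=T

Answer: B1=F, B2=F, B3=F, B4=F, B5=E, B6=F, B7=F, B8=S, B9=T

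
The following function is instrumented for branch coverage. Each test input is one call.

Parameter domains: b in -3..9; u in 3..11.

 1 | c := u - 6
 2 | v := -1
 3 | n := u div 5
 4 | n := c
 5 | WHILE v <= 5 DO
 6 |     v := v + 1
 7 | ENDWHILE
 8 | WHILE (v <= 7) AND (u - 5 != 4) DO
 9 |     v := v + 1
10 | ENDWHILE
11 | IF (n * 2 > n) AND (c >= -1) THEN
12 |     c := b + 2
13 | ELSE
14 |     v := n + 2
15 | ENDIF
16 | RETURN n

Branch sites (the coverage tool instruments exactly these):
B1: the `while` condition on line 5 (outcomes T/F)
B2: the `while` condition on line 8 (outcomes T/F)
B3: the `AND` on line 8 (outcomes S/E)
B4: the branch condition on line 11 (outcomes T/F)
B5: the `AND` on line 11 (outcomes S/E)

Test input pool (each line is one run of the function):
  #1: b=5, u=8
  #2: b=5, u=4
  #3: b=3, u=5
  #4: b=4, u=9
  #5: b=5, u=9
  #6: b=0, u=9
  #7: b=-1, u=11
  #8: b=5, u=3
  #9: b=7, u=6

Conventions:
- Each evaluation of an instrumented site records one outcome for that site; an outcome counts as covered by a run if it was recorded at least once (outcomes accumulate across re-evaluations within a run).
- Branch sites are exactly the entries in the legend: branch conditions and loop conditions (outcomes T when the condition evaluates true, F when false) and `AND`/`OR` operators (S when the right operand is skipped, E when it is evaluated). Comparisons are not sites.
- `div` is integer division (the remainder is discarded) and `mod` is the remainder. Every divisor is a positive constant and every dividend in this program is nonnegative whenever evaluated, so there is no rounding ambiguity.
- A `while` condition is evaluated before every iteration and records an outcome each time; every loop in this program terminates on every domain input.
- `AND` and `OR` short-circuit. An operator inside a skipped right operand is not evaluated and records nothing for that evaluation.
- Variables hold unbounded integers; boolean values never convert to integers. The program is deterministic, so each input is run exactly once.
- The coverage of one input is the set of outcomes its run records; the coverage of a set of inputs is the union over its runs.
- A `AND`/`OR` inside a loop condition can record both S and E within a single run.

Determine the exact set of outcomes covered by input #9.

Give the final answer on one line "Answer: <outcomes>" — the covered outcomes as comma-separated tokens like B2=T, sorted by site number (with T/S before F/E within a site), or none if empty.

Simulating input #9 (b=7, u=6) step by step:
  B1->T, B1->T, B1->T, B1->T, B1->T, B1->T, B1->T, B1->F, B3->E, B2->T
  B3->E, B2->T, B3->S, B2->F, B5->S, B4->F
distinct outcomes covered: B1=T, B1=F, B2=T, B2=F, B3=S, B3=E, B4=F, B5=S

Answer: B1=T, B1=F, B2=T, B2=F, B3=S, B3=E, B4=F, B5=S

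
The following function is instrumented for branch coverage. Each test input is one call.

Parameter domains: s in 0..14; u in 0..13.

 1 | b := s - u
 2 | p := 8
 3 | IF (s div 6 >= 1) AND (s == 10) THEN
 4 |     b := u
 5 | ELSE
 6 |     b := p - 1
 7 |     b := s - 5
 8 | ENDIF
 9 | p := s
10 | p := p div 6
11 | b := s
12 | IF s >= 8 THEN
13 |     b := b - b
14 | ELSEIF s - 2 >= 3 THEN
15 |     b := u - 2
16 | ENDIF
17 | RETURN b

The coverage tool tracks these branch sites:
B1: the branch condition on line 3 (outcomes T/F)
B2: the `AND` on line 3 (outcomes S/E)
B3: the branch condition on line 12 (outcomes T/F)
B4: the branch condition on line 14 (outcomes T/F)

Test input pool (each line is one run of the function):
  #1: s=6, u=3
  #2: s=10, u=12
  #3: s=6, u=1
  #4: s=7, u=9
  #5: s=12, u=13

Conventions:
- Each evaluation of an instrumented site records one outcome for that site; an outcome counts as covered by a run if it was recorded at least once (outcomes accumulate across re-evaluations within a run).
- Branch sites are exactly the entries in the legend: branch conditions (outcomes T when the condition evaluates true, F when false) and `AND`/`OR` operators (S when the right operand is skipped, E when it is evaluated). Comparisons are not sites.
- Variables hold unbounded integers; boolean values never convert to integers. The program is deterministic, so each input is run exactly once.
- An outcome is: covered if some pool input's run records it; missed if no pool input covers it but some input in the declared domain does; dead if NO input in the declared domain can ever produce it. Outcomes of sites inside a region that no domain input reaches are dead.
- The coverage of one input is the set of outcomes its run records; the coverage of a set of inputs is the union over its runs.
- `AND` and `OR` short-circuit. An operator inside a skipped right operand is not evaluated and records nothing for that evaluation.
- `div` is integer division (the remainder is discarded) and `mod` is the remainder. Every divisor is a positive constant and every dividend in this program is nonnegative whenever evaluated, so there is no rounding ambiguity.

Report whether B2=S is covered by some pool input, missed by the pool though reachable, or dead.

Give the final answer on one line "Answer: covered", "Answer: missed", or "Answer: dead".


no pool input records B2=S
but domain input (s=0, u=0) does record it -> reachable, so missed
Answer: missed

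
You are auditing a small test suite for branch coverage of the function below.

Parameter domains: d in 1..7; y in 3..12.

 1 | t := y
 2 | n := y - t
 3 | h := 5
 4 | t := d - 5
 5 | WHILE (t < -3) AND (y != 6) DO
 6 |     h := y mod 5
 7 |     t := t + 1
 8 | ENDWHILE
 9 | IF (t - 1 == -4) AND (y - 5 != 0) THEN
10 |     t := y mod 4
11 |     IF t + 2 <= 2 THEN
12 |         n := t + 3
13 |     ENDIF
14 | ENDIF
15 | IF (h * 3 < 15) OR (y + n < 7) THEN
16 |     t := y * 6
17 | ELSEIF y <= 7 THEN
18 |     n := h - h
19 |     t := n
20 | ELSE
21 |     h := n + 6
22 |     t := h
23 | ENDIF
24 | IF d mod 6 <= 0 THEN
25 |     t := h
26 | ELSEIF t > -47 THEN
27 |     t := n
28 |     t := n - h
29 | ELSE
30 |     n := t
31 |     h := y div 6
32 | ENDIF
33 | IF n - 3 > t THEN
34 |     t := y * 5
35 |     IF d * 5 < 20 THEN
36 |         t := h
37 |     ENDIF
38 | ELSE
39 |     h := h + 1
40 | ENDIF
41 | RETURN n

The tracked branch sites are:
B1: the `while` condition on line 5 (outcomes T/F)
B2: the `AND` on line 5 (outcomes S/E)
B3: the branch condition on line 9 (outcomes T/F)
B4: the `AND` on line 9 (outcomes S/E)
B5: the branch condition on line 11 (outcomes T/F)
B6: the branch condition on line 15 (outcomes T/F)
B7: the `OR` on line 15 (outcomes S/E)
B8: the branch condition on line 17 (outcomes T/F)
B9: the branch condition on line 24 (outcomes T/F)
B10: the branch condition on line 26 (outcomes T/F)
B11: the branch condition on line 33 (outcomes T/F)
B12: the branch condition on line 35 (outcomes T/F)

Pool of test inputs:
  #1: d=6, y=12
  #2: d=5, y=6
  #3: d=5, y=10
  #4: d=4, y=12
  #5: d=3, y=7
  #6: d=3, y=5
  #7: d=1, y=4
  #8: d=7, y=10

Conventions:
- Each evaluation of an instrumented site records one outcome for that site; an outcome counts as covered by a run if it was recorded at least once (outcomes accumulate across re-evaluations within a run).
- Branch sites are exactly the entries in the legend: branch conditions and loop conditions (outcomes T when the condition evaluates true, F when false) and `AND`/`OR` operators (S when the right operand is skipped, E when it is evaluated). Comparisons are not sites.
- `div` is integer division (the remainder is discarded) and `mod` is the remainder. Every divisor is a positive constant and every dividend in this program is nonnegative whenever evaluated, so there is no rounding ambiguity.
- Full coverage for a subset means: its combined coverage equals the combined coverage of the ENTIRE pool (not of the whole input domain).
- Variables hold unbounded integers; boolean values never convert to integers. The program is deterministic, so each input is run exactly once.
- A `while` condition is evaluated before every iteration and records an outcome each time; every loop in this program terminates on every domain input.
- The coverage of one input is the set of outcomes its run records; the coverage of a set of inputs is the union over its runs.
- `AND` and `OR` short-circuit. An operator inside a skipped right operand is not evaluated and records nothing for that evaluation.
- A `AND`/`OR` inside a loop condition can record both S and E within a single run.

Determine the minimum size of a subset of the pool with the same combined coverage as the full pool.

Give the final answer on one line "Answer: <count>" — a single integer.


run #1 (d=6, y=12) runs B2->S, B1->F, B4->S, B3->F, B7->E, B6->F, B8->F, B9->T, B11->F; records B1=F, B2=S, B3=F, B4=S, B6=F, B7=E, B8=F, B9=T, B11=F
run #2 (d=5, y=6) runs B2->S, B1->F, B4->S, B3->F, B7->E, B6->T, B9->F, B10->T, B11->T, B12->F; records B1=F, B2=S, B3=F, B4=S, B6=T, B7=E, B9=F, B10=T, B11=T, B12=F
run #3 (d=5, y=10) runs B2->S, B1->F, B4->S, B3->F, B7->E, B6->F, B8->F, B9->F, B10->T, B11->T, B12->F; records B1=F, B2=S, B3=F, B4=S, B6=F, B7=E, B8=F, B9=F, B10=T, B11=T, B12=F
run #4 (d=4, y=12) runs B2->S, B1->F, B4->S, B3->F, B7->E, B6->F, B8->F, B9->F, B10->T, B11->T, B12->F; records B1=F, B2=S, B3=F, B4=S, B6=F, B7=E, B8=F, B9=F, B10=T, B11=T, B12=F
run #5 (d=3, y=7) runs B2->S, B1->F, B4->S, B3->F, B7->E, B6->F, B8->T, B9->F, B10->T, B11->T, B12->T; records B1=F, B2=S, B3=F, B4=S, B6=F, B7=E, B8=T, B9=F, B10=T, B11=T, B12=T
run #6 (d=3, y=5) runs B2->S, B1->F, B4->S, B3->F, B7->E, B6->T, B9->F, B10->T, B11->T, B12->T; records B1=F, B2=S, B3=F, B4=S, B6=T, B7=E, B9=F, B10=T, B11=T, B12=T
run #7 (d=1, y=4) runs B2->E, B1->T, B2->S, B1->F, B4->E, B3->T, B5->T, B7->S, B6->T, B9->F, B10->T, B11->T, B12->T; records B1=T, B1=F, B2=S, B2=E, B3=T, B4=E, B5=T, B6=T, B7=S, B9=F, B10=T, B11=T, B12=T
run #8 (d=7, y=10) runs B2->S, B1->F, B4->S, B3->F, B7->E, B6->F, B8->F, B9->F, B10->T, B11->T, B12->F; records B1=F, B2=S, B3=F, B4=S, B6=F, B7=E, B8=F, B9=F, B10=T, B11=T, B12=F
together the pool reaches 22 outcomes: B1=T, B1=F, B2=S, B2=E, B3=T, B3=F, B4=S, B4=E, B5=T, B6=T, B6=F, B7=S, B7=E, B8=T, B8=F, B9=T, B9=F, B10=T, B11=T, B11=F, B12=T, B12=F
no size-1 subset reaches all 22 outcomes (best union: 13/22)
no size-2 subset reaches all 22 outcomes (best union: 20/22)
no size-3 subset reaches all 22 outcomes (best union: 21/22)
inputs {1, 2, 5, 7} (size 4) cover everything; no size-4 subset with a lexicographically smaller index list covers all 22
Answer: 4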